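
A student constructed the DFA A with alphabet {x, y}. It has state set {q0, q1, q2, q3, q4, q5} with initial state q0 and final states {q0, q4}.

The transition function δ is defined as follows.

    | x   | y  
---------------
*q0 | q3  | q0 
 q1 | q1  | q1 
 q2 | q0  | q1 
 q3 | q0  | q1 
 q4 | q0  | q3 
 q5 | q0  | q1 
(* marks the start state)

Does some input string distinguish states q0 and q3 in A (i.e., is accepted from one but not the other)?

Yes

Reachable states from the start: {q0,q1,q3}. Unreachable: {q2,q4,q5} — drop them.
Initial partition by acceptance: {q0} | {q1,q3}.
Split {q1,q3} by δ(·,x) → {q1} and {q3}.
No further refinement is possible. Final partition (3 blocks): {q0} | {q1} | {q3}.
q0 and q3 end up in different blocks, so they are distinguishable. For instance, the string 'ε' is accepted from only q0.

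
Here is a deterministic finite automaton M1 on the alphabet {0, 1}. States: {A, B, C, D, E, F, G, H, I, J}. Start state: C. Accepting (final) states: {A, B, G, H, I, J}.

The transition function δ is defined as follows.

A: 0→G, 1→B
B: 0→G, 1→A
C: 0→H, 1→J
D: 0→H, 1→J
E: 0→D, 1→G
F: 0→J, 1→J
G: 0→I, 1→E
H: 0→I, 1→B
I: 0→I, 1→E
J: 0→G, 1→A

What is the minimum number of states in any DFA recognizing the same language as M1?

First remove the unreachable states {F}; 9 states remain.
Start with accepting vs non-accepting: {A,B,G,H,I,J} | {C,D,E}.
Split {A,B,G,H,I,J} by δ(·,1) → {A,B,H,J} and {G,I}.
Split {C,D,E} by δ(·,0) → {C,D} and {E}.
The partition is now stable with 4 blocks: {A,B,H,J} | {C,D} | {G,I} | {E}.

4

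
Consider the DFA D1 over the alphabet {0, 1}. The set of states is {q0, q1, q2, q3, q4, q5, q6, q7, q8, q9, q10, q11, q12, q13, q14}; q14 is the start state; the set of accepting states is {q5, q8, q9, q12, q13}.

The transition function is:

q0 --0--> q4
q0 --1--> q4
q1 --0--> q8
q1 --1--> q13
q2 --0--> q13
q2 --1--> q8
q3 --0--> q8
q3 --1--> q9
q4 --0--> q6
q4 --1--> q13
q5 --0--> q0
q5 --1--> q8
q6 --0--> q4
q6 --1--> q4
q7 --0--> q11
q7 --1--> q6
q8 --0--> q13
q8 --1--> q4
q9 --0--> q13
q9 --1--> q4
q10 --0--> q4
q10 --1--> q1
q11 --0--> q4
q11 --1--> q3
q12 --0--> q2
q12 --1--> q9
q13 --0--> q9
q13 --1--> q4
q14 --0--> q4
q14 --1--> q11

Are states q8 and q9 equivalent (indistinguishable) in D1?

Yes

First remove the unreachable states {q0,q1,q2,q5,q7,q10,q12}; 8 states remain.
P0 = {q8,q9,q13} | {q3,q4,q6,q11,q14}.
On input 0, block {q3,q4,q6,q11,q14} splits into {q4,q6,q11,q14} and {q3}.
Refine {q4,q6,q11,q14} on symbol 1: members go to different blocks, giving {q6,q14} and {q4} and {q11}.
Refine {q6,q14} on symbol 1: members go to different blocks, giving {q6} and {q14}.
The partition is now stable with 6 blocks: {q8,q9,q13} | {q6} | {q3} | {q4} | {q11} | {q14}.
q8 and q9 lie in the same block of the stable partition, so they are equivalent — no string distinguishes them.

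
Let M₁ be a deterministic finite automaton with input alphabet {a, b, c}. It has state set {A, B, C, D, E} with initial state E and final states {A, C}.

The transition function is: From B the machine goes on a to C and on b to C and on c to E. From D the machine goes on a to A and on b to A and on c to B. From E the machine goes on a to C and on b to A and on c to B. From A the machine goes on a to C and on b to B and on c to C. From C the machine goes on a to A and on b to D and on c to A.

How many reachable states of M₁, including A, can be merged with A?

2

Every state is reachable, so we keep all 5.
Start with accepting vs non-accepting: {A,C} | {B,D,E}.
Stable partition: {A,C} | {B,D,E} — 2 equivalence classes.
The equivalence class containing A is {A,C}, of size 2.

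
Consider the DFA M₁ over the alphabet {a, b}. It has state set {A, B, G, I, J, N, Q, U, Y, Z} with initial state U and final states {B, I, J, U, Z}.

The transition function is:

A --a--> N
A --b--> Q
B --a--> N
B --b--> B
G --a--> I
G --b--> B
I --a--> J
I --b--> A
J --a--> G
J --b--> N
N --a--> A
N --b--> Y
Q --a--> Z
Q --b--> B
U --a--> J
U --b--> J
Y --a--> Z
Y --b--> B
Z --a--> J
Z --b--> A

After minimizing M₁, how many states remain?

All states are reachable from the start state.
Initial partition by acceptance: {B,I,J,U,Z} | {A,G,N,Q,Y}.
Split {B,I,J,U,Z} by δ(·,a) → {I,U,Z} and {B,J}.
On input b, block {I,U,Z} splits into {I,Z} and {U}.
Refine {A,G,N,Q,Y} on symbol a: members go to different blocks, giving {G,Q,Y} and {A,N}.
Refine {B,J} on symbol a: members go to different blocks, giving {B} and {J}.
No further refinement is possible. Final partition (6 blocks): {I,Z} | {G,Q,Y} | {B} | {U} | {A,N} | {J}.

6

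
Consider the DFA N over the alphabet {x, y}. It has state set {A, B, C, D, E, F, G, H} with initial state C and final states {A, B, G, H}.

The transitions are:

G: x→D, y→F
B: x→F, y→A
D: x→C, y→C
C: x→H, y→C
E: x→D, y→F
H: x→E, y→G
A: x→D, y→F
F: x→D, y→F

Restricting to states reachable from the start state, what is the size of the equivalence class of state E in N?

2

First remove the unreachable states {A,B}; 6 states remain.
P0 = {G,H} | {C,D,E,F}.
On input y, block {G,H} splits into {G} and {H}.
Refine {C,D,E,F} on symbol x: members go to different blocks, giving {D,E,F} and {C}.
Split {D,E,F} by δ(·,x) → {E,F} and {D}.
Stable partition: {G} | {E,F} | {H} | {C} | {D} — 5 equivalence classes.
State E belongs to the block {E,F}, which has 2 states.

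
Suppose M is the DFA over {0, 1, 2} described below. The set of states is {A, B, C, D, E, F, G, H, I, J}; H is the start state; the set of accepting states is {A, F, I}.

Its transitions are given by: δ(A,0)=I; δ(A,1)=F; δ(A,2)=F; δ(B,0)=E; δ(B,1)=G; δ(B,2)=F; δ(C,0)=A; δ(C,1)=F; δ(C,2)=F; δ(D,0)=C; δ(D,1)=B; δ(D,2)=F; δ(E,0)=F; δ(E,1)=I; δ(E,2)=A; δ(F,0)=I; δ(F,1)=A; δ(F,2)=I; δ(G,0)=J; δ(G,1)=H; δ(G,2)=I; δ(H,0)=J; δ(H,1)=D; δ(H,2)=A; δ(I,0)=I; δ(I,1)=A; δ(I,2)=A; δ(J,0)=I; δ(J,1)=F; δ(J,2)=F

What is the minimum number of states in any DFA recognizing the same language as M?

3

P0 = {A,F,I} | {B,C,D,E,G,H,J}.
Refine {B,C,D,E,G,H,J} on symbol 0: members go to different blocks, giving {B,D,G,H} and {C,E,J}.
Stable partition: {A,F,I} | {B,D,G,H} | {C,E,J} — 3 equivalence classes.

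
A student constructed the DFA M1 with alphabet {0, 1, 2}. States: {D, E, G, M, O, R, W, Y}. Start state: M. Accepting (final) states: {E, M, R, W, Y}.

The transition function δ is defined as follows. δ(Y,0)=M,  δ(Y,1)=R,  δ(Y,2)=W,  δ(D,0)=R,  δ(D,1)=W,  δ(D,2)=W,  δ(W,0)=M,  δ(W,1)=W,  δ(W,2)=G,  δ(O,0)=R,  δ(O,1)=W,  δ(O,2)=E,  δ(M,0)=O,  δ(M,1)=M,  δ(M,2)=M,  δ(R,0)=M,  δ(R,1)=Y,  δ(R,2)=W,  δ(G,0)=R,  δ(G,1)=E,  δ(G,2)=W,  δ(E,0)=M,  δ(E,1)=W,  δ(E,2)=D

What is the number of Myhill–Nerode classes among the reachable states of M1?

4

P0 = {E,M,R,W,Y} | {D,G,O}.
Refine {E,M,R,W,Y} on symbol 0: members go to different blocks, giving {E,R,W,Y} and {M}.
Refine {E,R,W,Y} on symbol 2: members go to different blocks, giving {E,W} and {R,Y}.
No further refinement is possible. Final partition (4 blocks): {E,W} | {D,G,O} | {M} | {R,Y}.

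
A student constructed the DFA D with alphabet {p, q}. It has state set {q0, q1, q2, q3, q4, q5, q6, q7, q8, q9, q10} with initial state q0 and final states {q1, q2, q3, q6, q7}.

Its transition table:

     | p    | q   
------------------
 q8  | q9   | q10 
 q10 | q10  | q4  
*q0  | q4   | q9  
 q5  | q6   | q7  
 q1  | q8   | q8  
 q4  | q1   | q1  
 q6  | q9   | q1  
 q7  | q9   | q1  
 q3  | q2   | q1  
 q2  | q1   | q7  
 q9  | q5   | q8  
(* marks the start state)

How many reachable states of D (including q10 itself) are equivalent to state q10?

Reachable states from the start: {q0,q1,q4,q5,q6,q7,q8,q9,q10}. Unreachable: {q2,q3} — drop them.
Start with accepting vs non-accepting: {q1,q6,q7} | {q0,q4,q5,q8,q9,q10}.
Refine {q1,q6,q7} on symbol q: members go to different blocks, giving {q6,q7} and {q1}.
Refine {q0,q4,q5,q8,q9,q10} on symbol p: members go to different blocks, giving {q0,q8,q9,q10} and {q4} and {q5}.
Split {q0,q8,q9,q10} by δ(·,p) → {q8,q10} and {q0} and {q9}.
On input p, block {q8,q10} splits into {q8} and {q10}.
The partition is now stable with 8 blocks: {q6,q7} | {q8} | {q1} | {q4} | {q5} | {q0} | {q9} | {q10}.
The equivalence class containing q10 is {q10}, of size 1.

1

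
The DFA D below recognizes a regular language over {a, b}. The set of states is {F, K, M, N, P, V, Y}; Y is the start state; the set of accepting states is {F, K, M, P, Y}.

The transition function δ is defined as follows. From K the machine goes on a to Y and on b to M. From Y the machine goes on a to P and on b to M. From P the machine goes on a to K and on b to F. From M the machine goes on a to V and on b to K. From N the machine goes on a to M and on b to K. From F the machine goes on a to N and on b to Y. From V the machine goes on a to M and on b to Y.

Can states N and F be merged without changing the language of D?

Every state is reachable, so we keep all 7.
P0 = {F,K,M,P,Y} | {N,V}.
Refine {F,K,M,P,Y} on symbol a: members go to different blocks, giving {K,P,Y} and {F,M}.
The partition is now stable with 3 blocks: {K,P,Y} | {N,V} | {F,M}.
N and F end up in different blocks, so they are distinguishable. For instance, the string 'ε' is accepted from only F.

No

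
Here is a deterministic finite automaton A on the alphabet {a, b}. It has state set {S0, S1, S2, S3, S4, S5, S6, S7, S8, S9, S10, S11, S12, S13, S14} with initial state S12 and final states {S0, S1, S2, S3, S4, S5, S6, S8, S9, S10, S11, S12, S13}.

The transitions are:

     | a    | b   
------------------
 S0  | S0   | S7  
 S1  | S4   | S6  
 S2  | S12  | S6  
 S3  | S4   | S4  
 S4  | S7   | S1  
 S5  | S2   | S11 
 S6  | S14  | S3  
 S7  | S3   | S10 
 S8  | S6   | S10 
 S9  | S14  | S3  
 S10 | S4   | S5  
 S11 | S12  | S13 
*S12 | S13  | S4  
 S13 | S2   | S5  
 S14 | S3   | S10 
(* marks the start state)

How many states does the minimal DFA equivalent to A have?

9

First remove the unreachable states {S0,S8,S9}; 12 states remain.
Start with accepting vs non-accepting: {S1,S2,S3,S4,S5,S6,S10,S11,S12,S13} | {S7,S14}.
Split {S1,S2,S3,S4,S5,S6,S10,S11,S12,S13} by δ(·,a) → {S1,S2,S3,S5,S10,S11,S12,S13} and {S4,S6}.
Split {S1,S2,S3,S5,S10,S11,S12,S13} by δ(·,a) → {S2,S5,S11,S12,S13} and {S1,S3,S10}.
On input b, block {S2,S5,S11,S12,S13} splits into {S5,S11,S13} and {S2,S12}.
Refine {S1,S3,S10} on symbol b: members go to different blocks, giving {S1,S3} and {S10}.
Split {S2,S12} by δ(·,a) → {S2} and {S12}.
On input a, block {S5,S11,S13} splits into {S5,S13} and {S11}.
Split {S5,S13} by δ(·,b) → {S5} and {S13}.
The partition is now stable with 9 blocks: {S5} | {S7,S14} | {S4,S6} | {S1,S3} | {S2} | {S10} | {S12} | {S11} | {S13}.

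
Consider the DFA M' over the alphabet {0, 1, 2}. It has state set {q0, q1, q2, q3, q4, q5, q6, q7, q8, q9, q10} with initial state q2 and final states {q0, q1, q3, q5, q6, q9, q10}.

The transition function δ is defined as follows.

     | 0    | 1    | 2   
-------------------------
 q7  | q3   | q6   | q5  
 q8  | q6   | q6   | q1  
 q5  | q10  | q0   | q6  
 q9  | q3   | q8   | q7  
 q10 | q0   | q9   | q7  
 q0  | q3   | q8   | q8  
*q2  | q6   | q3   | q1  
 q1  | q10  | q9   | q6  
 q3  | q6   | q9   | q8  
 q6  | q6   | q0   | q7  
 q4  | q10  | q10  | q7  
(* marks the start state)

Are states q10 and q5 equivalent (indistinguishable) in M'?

Reachable states from the start: {q0,q1,q2,q3,q5,q6,q7,q8,q9,q10}. Unreachable: {q4} — drop them.
Initial partition by acceptance: {q0,q1,q3,q5,q6,q9,q10} | {q2,q7,q8}.
Refine {q0,q1,q3,q5,q6,q9,q10} on symbol 1: members go to different blocks, giving {q1,q3,q5,q6,q10} and {q0,q9}.
Split {q1,q3,q5,q6,q10} by δ(·,0) → {q1,q3,q5,q6} and {q10}.
Refine {q1,q3,q5,q6} on symbol 0: members go to different blocks, giving {q1,q5} and {q3,q6}.
Stable partition: {q1,q5} | {q2,q7,q8} | {q0,q9} | {q10} | {q3,q6} — 5 equivalence classes.
q10 and q5 end up in different blocks, so they are distinguishable. For instance, the string '2' is accepted from only q5.

No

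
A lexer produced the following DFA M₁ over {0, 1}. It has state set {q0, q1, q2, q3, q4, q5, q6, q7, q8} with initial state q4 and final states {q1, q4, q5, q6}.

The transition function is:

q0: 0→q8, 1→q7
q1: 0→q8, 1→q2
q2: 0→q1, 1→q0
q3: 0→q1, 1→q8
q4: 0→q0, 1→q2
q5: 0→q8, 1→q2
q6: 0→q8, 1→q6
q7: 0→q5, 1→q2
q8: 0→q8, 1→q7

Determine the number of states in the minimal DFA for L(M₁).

4

Reachable states from the start: {q0,q1,q2,q4,q5,q7,q8}. Unreachable: {q3,q6} — drop them.
P0 = {q1,q4,q5} | {q0,q2,q7,q8}.
Split {q0,q2,q7,q8} by δ(·,0) → {q0,q8} and {q2,q7}.
Split {q2,q7} by δ(·,1) → {q2} and {q7}.
The partition is now stable with 4 blocks: {q1,q4,q5} | {q0,q8} | {q2} | {q7}.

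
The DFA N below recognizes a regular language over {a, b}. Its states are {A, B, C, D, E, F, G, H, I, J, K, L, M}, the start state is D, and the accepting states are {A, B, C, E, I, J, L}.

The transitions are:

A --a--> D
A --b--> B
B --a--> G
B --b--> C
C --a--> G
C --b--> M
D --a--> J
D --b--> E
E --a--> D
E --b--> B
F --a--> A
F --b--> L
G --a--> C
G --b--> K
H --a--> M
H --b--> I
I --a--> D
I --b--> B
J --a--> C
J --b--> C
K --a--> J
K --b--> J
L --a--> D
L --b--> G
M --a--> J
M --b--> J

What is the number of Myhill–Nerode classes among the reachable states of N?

7

Reachable states from the start: {B,C,D,E,G,J,K,M}. Unreachable: {A,F,H,I,L} — drop them.
Start with accepting vs non-accepting: {B,C,E,J} | {D,G,K,M}.
Refine {B,C,E,J} on symbol a: members go to different blocks, giving {B,C,E} and {J}.
On input b, block {B,C,E} splits into {B,E} and {C}.
On input b, block {B,E} splits into {B} and {E}.
On input a, block {D,G,K,M} splits into {D,K,M} and {G}.
Refine {D,K,M} on symbol b: members go to different blocks, giving {K,M} and {D}.
No further refinement is possible. Final partition (7 blocks): {B} | {K,M} | {J} | {C} | {E} | {G} | {D}.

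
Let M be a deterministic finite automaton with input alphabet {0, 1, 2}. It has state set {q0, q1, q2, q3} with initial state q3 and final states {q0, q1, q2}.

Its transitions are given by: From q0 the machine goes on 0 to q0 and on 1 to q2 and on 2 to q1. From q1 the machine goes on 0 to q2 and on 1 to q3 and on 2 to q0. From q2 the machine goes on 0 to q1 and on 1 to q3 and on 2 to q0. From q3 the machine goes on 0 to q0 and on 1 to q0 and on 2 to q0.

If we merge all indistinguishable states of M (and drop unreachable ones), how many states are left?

3

Start with accepting vs non-accepting: {q0,q1,q2} | {q3}.
On input 1, block {q0,q1,q2} splits into {q1,q2} and {q0}.
The partition is now stable with 3 blocks: {q1,q2} | {q3} | {q0}.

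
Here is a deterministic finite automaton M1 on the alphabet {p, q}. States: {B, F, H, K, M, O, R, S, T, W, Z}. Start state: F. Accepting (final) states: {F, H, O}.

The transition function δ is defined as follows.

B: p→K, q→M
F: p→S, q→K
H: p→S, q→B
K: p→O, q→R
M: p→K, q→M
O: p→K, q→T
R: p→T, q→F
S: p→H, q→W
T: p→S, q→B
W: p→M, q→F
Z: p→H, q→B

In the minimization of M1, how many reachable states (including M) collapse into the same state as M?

3

First remove the unreachable states {Z}; 10 states remain.
P0 = {F,H,O} | {B,K,M,R,S,T,W}.
On input p, block {B,K,M,R,S,T,W} splits into {B,M,R,T,W} and {K,S}.
Split {F,H,O} by δ(·,q) → {H,O} and {F}.
Split {B,M,R,T,W} by δ(·,p) → {B,M,T} and {R,W}.
No further refinement is possible. Final partition (5 blocks): {H,O} | {B,M,T} | {K,S} | {F} | {R,W}.
State M belongs to the block {B,M,T}, which has 3 states.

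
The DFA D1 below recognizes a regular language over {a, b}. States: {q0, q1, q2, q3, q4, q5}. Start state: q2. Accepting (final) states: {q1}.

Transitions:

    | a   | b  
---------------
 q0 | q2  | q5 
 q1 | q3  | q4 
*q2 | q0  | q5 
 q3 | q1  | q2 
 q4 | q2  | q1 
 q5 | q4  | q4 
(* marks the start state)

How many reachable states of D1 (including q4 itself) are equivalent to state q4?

All states are reachable from the start state.
P0 = {q1} | {q0,q2,q3,q4,q5}.
On input a, block {q0,q2,q3,q4,q5} splits into {q0,q2,q4,q5} and {q3}.
On input b, block {q0,q2,q4,q5} splits into {q0,q2,q5} and {q4}.
Split {q0,q2,q5} by δ(·,a) → {q0,q2} and {q5}.
Stable partition: {q1} | {q0,q2} | {q3} | {q4} | {q5} — 5 equivalence classes.
State q4 belongs to the block {q4}, which has 1 states.

1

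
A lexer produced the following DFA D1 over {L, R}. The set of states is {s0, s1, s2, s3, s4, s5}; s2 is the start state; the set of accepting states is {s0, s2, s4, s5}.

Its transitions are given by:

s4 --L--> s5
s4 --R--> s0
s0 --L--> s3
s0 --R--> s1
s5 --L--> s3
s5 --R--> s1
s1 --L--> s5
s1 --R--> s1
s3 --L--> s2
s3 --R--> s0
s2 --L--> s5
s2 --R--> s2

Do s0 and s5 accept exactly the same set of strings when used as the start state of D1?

States {s4} cannot be reached from the start state, so discard them.
Initial partition by acceptance: {s0,s2,s5} | {s1,s3}.
Split {s0,s2,s5} by δ(·,L) → {s0,s5} and {s2}.
On input L, block {s1,s3} splits into {s1} and {s3}.
No further refinement is possible. Final partition (4 blocks): {s0,s5} | {s1} | {s2} | {s3}.
s0 and s5 lie in the same block of the stable partition, so they are equivalent — no string distinguishes them.

Yes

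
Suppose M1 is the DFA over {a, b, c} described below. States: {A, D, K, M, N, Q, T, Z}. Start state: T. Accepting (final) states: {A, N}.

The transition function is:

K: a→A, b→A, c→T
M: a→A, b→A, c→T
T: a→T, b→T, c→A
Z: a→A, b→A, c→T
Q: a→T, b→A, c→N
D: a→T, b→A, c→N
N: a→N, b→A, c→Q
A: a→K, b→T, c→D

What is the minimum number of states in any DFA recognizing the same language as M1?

5

First remove the unreachable states {M,Z}; 6 states remain.
Start with accepting vs non-accepting: {A,N} | {D,K,Q,T}.
Split {A,N} by δ(·,a) → {A} and {N}.
Refine {D,K,Q,T} on symbol a: members go to different blocks, giving {D,Q,T} and {K}.
Split {D,Q,T} by δ(·,b) → {D,Q} and {T}.
The partition is now stable with 5 blocks: {A} | {D,Q} | {N} | {K} | {T}.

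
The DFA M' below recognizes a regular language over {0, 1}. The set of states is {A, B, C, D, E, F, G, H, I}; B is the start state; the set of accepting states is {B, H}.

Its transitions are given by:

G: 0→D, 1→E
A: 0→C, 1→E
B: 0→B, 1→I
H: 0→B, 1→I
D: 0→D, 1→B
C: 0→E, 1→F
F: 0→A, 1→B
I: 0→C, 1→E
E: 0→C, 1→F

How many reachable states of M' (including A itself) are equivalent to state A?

Reachable states from the start: {A,B,C,E,F,I}. Unreachable: {D,G,H} — drop them.
Start with accepting vs non-accepting: {B} | {A,C,E,F,I}.
On input 1, block {A,C,E,F,I} splits into {A,C,E,I} and {F}.
Refine {A,C,E,I} on symbol 1: members go to different blocks, giving {A,I} and {C,E}.
The partition is now stable with 4 blocks: {B} | {A,I} | {F} | {C,E}.
State A belongs to the block {A,I}, which has 2 states.

2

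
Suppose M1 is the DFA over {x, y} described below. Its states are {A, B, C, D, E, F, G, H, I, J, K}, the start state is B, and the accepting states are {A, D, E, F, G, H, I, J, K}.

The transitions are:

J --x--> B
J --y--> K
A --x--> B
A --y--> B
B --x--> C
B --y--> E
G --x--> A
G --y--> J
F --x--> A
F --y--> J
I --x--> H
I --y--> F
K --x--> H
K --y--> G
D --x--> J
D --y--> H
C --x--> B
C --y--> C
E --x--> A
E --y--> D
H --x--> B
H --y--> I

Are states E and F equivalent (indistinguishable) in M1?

P0 = {A,D,E,F,G,H,I,J,K} | {B,C}.
Refine {A,D,E,F,G,H,I,J,K} on symbol x: members go to different blocks, giving {D,E,F,G,I,K} and {A,H,J}.
Refine {D,E,F,G,I,K} on symbol y: members go to different blocks, giving {D,F,G} and {E,I,K}.
On input y, block {B,C} splits into {B} and {C}.
On input y, block {A,H,J} splits into {H,J} and {A}.
Split {D,F,G} by δ(·,x) → {F,G} and {D}.
On input x, block {E,I,K} splits into {I,K} and {E}.
Stable partition: {F,G} | {B} | {H,J} | {I,K} | {C} | {A} | {D} | {E} — 8 equivalence classes.
E and F end up in different blocks, so they are distinguishable. For instance, the string 'yx' is accepted from only E.

No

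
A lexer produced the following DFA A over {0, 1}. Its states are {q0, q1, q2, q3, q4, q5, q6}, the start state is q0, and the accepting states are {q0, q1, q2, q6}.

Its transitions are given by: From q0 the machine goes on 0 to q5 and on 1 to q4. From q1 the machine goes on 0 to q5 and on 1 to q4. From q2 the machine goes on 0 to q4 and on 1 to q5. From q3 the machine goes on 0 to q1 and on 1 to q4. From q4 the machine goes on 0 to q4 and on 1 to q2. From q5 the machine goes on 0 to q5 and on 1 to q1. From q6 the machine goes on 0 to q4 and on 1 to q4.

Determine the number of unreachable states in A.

No path from q0 leads to q3, q6; the other 5 states are all reachable.

2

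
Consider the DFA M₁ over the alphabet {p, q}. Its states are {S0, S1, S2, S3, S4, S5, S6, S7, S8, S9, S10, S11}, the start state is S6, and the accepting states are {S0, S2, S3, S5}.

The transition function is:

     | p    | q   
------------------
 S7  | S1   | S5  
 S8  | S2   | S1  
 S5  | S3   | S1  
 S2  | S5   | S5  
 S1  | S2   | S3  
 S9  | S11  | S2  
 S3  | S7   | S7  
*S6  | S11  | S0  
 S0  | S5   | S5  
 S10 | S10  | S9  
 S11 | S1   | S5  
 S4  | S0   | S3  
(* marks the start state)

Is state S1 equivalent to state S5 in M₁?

First remove the unreachable states {S4,S8,S9,S10}; 8 states remain.
Start with accepting vs non-accepting: {S0,S2,S3,S5} | {S1,S6,S7,S11}.
Split {S0,S2,S3,S5} by δ(·,p) → {S0,S2,S5} and {S3}.
On input p, block {S0,S2,S5} splits into {S0,S2} and {S5}.
Refine {S1,S6,S7,S11} on symbol p: members go to different blocks, giving {S6,S7,S11} and {S1}.
On input p, block {S6,S7,S11} splits into {S7,S11} and {S6}.
No further refinement is possible. Final partition (6 blocks): {S0,S2} | {S7,S11} | {S3} | {S5} | {S1} | {S6}.
S1 and S5 end up in different blocks, so they are distinguishable. For instance, the string 'ε' is accepted from only S5.

No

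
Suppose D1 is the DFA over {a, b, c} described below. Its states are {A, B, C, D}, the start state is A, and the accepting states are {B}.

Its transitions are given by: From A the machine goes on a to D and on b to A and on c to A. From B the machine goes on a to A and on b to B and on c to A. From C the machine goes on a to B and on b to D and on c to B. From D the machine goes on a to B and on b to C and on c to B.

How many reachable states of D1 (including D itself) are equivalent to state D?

2

Start with accepting vs non-accepting: {B} | {A,C,D}.
Split {A,C,D} by δ(·,a) → {C,D} and {A}.
The partition is now stable with 3 blocks: {B} | {C,D} | {A}.
State D belongs to the block {C,D}, which has 2 states.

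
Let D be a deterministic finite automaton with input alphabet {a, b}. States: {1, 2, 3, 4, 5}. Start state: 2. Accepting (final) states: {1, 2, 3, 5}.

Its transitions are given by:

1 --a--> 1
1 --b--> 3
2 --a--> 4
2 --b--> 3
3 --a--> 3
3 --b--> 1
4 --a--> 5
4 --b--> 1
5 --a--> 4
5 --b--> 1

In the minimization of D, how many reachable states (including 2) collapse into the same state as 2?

2

P0 = {1,2,3,5} | {4}.
Refine {1,2,3,5} on symbol a: members go to different blocks, giving {1,3} and {2,5}.
No further refinement is possible. Final partition (3 blocks): {1,3} | {4} | {2,5}.
State 2 belongs to the block {2,5}, which has 2 states.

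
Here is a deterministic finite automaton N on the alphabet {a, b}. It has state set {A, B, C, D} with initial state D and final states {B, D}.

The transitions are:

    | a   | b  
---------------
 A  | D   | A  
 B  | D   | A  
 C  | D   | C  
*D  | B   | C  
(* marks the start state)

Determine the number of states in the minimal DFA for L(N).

All states are reachable from the start state.
Start with accepting vs non-accepting: {B,D} | {A,C}.
The partition is now stable with 2 blocks: {B,D} | {A,C}.

2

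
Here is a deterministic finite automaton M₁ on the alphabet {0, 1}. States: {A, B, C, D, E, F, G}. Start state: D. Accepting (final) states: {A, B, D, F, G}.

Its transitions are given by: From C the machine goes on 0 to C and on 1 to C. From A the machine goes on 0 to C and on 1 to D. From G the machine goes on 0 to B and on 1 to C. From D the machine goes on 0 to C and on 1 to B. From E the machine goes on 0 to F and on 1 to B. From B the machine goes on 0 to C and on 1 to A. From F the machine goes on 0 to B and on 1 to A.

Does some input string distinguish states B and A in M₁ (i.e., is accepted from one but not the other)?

States {E,F,G} cannot be reached from the start state, so discard them.
P0 = {A,B,D} | {C}.
Stable partition: {A,B,D} | {C} — 2 equivalence classes.
B and A lie in the same block of the stable partition, so they are equivalent — no string distinguishes them.

No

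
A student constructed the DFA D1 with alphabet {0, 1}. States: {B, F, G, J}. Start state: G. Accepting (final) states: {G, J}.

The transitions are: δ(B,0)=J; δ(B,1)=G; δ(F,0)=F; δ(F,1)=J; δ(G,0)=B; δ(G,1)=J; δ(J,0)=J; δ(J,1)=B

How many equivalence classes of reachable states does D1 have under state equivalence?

3

States {F} cannot be reached from the start state, so discard them.
P0 = {G,J} | {B}.
Split {G,J} by δ(·,0) → {G} and {J}.
No further refinement is possible. Final partition (3 blocks): {G} | {B} | {J}.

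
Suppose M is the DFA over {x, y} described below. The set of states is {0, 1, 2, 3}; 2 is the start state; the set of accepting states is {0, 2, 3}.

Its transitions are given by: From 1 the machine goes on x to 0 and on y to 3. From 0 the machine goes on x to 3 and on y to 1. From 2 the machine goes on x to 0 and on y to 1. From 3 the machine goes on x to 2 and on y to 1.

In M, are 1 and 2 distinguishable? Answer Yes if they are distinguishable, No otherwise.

Start with accepting vs non-accepting: {0,2,3} | {1}.
The partition is now stable with 2 blocks: {0,2,3} | {1}.
1 and 2 end up in different blocks, so they are distinguishable. For instance, the string 'ε' is accepted from only 2.

Yes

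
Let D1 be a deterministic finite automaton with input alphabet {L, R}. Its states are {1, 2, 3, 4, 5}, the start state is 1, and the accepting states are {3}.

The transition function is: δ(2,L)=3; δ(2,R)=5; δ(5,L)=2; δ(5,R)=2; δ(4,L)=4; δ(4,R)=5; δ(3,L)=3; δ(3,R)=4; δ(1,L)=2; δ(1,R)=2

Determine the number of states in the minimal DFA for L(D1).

4

Every state is reachable, so we keep all 5.
Start with accepting vs non-accepting: {3} | {1,2,4,5}.
On input L, block {1,2,4,5} splits into {1,4,5} and {2}.
Split {1,4,5} by δ(·,L) → {1,5} and {4}.
Stable partition: {3} | {1,5} | {2} | {4} — 4 equivalence classes.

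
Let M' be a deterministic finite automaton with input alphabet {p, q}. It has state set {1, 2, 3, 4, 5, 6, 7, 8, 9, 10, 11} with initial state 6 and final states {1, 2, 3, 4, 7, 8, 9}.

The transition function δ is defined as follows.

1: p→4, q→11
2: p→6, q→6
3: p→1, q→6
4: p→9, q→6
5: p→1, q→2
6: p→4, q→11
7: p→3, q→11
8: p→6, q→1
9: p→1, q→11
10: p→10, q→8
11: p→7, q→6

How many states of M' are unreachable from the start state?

Starting at 6 and following transitions, the reachable set is {1, 3, 4, 6, 7, 9, 11}. That leaves 2, 5, 8, 10 unreachable — 4 in total.

4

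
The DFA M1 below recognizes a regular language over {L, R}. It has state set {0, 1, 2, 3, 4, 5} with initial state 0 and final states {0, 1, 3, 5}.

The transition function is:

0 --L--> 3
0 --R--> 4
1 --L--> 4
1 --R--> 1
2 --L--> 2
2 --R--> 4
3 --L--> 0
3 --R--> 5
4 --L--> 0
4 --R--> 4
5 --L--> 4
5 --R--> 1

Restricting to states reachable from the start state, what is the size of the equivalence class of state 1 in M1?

First remove the unreachable states {2}; 5 states remain.
Start with accepting vs non-accepting: {0,1,3,5} | {4}.
Split {0,1,3,5} by δ(·,L) → {0,3} and {1,5}.
On input R, block {0,3} splits into {0} and {3}.
The partition is now stable with 4 blocks: {0} | {4} | {1,5} | {3}.
The equivalence class containing 1 is {1,5}, of size 2.

2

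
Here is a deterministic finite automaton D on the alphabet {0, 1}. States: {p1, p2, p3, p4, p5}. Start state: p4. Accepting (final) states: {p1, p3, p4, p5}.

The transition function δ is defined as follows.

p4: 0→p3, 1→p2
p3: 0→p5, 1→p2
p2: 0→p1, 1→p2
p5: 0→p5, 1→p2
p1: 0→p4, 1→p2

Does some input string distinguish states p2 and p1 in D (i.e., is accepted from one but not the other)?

Yes

Every state is reachable, so we keep all 5.
Start with accepting vs non-accepting: {p1,p3,p4,p5} | {p2}.
No further refinement is possible. Final partition (2 blocks): {p1,p3,p4,p5} | {p2}.
p2 and p1 end up in different blocks, so they are distinguishable. For instance, the string 'ε' is accepted from only p1.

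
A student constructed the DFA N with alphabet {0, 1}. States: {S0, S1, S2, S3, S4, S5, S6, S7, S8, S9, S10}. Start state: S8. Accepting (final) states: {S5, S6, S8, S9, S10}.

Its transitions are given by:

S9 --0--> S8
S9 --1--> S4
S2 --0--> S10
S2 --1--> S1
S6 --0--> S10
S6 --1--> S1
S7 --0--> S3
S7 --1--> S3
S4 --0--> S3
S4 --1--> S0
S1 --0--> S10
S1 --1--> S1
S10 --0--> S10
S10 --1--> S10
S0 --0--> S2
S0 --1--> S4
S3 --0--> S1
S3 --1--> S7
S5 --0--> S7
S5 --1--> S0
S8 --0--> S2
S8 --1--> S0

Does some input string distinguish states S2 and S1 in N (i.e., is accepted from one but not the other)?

First remove the unreachable states {S5,S6,S9}; 8 states remain.
Initial partition by acceptance: {S8,S10} | {S0,S1,S2,S3,S4,S7}.
Split {S8,S10} by δ(·,0) → {S8} and {S10}.
On input 0, block {S0,S1,S2,S3,S4,S7} splits into {S0,S3,S4,S7} and {S1,S2}.
Split {S0,S3,S4,S7} by δ(·,0) → {S0,S3} and {S4,S7}.
The partition is now stable with 5 blocks: {S8} | {S0,S3} | {S10} | {S1,S2} | {S4,S7}.
S2 and S1 lie in the same block of the stable partition, so they are equivalent — no string distinguishes them.

No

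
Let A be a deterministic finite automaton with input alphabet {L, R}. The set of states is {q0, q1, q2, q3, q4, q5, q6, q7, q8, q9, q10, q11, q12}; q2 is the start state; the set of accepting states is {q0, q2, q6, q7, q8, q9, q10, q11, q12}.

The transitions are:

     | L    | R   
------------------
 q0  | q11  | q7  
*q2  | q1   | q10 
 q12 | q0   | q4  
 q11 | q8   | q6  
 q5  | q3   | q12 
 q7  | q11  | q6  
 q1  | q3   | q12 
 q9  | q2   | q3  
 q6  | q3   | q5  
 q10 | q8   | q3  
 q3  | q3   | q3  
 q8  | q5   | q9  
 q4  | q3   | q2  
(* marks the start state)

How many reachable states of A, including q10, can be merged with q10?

Every state is reachable, so we keep all 13.
P0 = {q0,q2,q6,q7,q8,q9,q10,q11,q12} | {q1,q3,q4,q5}.
On input L, block {q0,q2,q6,q7,q8,q9,q10,q11,q12} splits into {q0,q7,q9,q10,q11,q12} and {q2,q6,q8}.
On input L, block {q0,q7,q9,q10,q11,q12} splits into {q0,q7,q12} and {q9,q10,q11}.
Split {q0,q7,q12} by δ(·,L) → {q0,q7} and {q12}.
On input R, block {q0,q7} splits into {q0} and {q7}.
Refine {q1,q3,q4,q5} on symbol R: members go to different blocks, giving {q1,q5} and {q3} and {q4}.
Split {q2,q6,q8} by δ(·,L) → {q2,q8} and {q6}.
Refine {q9,q10,q11} on symbol R: members go to different blocks, giving {q9,q10} and {q11}.
No further refinement is possible. Final partition (10 blocks): {q0} | {q1,q5} | {q2,q8} | {q9,q10} | {q12} | {q7} | {q3} | {q4} | {q6} | {q11}.
State q10 belongs to the block {q9,q10}, which has 2 states.

2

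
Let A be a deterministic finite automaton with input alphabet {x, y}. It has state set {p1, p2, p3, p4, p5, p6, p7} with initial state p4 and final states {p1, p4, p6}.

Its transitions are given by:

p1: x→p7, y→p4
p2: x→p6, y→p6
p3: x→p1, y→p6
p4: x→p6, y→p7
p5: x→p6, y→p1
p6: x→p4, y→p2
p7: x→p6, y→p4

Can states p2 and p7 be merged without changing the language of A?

Yes

Reachable states from the start: {p2,p4,p6,p7}. Unreachable: {p1,p3,p5} — drop them.
P0 = {p4,p6} | {p2,p7}.
No further refinement is possible. Final partition (2 blocks): {p4,p6} | {p2,p7}.
p2 and p7 lie in the same block of the stable partition, so they are equivalent — no string distinguishes them.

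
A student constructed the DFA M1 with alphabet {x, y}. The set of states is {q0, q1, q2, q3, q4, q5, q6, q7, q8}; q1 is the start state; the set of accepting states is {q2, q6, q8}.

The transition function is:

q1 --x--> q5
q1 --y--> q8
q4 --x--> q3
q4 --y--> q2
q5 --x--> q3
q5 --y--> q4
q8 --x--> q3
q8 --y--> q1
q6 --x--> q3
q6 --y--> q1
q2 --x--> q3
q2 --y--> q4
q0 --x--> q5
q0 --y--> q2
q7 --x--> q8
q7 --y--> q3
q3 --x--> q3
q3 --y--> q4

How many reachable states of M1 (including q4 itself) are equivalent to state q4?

First remove the unreachable states {q0,q6,q7}; 6 states remain.
Initial partition by acceptance: {q2,q8} | {q1,q3,q4,q5}.
Refine {q1,q3,q4,q5} on symbol y: members go to different blocks, giving {q1,q4} and {q3,q5}.
The partition is now stable with 3 blocks: {q2,q8} | {q1,q4} | {q3,q5}.
The equivalence class containing q4 is {q1,q4}, of size 2.

2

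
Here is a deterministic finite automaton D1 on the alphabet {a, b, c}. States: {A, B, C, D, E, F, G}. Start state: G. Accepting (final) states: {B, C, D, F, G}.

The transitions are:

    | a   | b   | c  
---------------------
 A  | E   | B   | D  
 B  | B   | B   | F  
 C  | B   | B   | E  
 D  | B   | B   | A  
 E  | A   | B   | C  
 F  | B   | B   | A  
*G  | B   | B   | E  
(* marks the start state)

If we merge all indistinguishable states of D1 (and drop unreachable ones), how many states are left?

3

Initial partition by acceptance: {B,C,D,F,G} | {A,E}.
Refine {B,C,D,F,G} on symbol c: members go to different blocks, giving {C,D,F,G} and {B}.
Stable partition: {C,D,F,G} | {A,E} | {B} — 3 equivalence classes.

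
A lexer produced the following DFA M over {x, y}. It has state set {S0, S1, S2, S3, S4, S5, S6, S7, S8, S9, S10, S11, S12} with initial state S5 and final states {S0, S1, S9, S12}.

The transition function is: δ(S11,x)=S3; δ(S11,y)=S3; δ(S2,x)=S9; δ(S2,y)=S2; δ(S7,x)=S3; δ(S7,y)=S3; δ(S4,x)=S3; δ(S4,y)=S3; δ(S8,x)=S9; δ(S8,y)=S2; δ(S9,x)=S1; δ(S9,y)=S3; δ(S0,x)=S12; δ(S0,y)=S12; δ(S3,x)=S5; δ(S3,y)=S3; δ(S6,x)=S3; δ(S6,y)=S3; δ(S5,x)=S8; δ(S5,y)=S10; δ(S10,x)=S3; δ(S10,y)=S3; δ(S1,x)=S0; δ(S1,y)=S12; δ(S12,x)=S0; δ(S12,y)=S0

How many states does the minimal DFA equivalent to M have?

6

Reachable states from the start: {S0,S1,S2,S3,S5,S8,S9,S10,S12}. Unreachable: {S4,S6,S7,S11} — drop them.
P0 = {S0,S1,S9,S12} | {S2,S3,S5,S8,S10}.
Refine {S0,S1,S9,S12} on symbol y: members go to different blocks, giving {S0,S1,S12} and {S9}.
Split {S2,S3,S5,S8,S10} by δ(·,x) → {S3,S5,S10} and {S2,S8}.
Refine {S3,S5,S10} on symbol x: members go to different blocks, giving {S3,S10} and {S5}.
On input x, block {S3,S10} splits into {S3} and {S10}.
Stable partition: {S0,S1,S12} | {S3} | {S9} | {S2,S8} | {S5} | {S10} — 6 equivalence classes.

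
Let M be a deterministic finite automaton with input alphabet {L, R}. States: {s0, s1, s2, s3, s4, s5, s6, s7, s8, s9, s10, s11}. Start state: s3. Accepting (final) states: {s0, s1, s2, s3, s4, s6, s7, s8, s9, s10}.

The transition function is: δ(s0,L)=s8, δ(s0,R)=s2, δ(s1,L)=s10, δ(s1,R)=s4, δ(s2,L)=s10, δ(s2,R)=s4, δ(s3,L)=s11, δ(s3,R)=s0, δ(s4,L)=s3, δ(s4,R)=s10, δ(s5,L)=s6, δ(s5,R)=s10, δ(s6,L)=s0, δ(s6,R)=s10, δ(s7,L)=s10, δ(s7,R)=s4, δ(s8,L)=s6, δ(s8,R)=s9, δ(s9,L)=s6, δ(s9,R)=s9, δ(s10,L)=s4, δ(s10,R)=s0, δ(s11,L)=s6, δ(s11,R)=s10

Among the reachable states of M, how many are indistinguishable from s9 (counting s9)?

2

Reachable states from the start: {s0,s2,s3,s4,s6,s8,s9,s10,s11}. Unreachable: {s1,s5,s7} — drop them.
Initial partition by acceptance: {s0,s2,s3,s4,s6,s8,s9,s10} | {s11}.
On input L, block {s0,s2,s3,s4,s6,s8,s9,s10} splits into {s0,s2,s4,s6,s8,s9,s10} and {s3}.
Split {s0,s2,s4,s6,s8,s9,s10} by δ(·,L) → {s0,s2,s6,s8,s9,s10} and {s4}.
On input L, block {s0,s2,s6,s8,s9,s10} splits into {s0,s2,s6,s8,s9} and {s10}.
On input L, block {s0,s2,s6,s8,s9} splits into {s0,s6,s8,s9} and {s2}.
Split {s0,s6,s8,s9} by δ(·,R) → {s8,s9} and {s0} and {s6}.
No further refinement is possible. Final partition (8 blocks): {s8,s9} | {s11} | {s3} | {s4} | {s10} | {s2} | {s0} | {s6}.
The equivalence class containing s9 is {s8,s9}, of size 2.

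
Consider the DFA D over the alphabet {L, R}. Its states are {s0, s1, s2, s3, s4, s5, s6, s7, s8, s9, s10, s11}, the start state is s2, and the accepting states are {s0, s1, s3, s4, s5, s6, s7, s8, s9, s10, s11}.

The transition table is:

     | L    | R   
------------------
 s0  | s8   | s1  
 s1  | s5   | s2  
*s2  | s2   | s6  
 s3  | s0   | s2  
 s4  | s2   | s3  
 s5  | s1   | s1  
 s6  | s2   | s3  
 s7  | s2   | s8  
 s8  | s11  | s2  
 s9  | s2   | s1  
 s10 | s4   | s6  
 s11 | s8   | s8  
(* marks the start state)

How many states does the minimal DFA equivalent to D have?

First remove the unreachable states {s4,s7,s9,s10}; 8 states remain.
Initial partition by acceptance: {s0,s1,s3,s5,s6,s8,s11} | {s2}.
Split {s0,s1,s3,s5,s6,s8,s11} by δ(·,L) → {s0,s1,s3,s5,s8,s11} and {s6}.
Split {s0,s1,s3,s5,s8,s11} by δ(·,R) → {s0,s5,s11} and {s1,s3,s8}.
Stable partition: {s0,s5,s11} | {s2} | {s6} | {s1,s3,s8} — 4 equivalence classes.

4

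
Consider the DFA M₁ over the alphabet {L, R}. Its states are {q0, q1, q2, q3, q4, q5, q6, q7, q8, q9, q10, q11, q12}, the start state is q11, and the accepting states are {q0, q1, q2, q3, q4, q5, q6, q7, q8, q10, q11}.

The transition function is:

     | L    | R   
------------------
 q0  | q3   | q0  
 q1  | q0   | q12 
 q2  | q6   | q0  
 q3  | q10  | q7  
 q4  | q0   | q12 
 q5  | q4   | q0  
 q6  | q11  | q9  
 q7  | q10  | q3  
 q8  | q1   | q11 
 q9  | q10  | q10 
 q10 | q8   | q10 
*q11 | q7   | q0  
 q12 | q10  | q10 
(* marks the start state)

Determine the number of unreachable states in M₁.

5

No path from q11 leads to q2, q4, q5, q6, q9; the other 8 states are all reachable.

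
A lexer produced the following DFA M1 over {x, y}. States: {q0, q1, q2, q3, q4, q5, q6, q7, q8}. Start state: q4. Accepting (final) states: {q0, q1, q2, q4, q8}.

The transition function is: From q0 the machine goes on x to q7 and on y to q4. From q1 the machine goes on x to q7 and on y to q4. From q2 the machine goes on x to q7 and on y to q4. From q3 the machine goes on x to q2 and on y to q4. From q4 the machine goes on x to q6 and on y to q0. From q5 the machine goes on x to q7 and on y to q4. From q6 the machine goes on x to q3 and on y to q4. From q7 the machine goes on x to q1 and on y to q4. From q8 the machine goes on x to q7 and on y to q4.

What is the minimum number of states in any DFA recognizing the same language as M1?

States {q5,q8} cannot be reached from the start state, so discard them.
Initial partition by acceptance: {q0,q1,q2,q4} | {q3,q6,q7}.
Refine {q3,q6,q7} on symbol x: members go to different blocks, giving {q3,q7} and {q6}.
On input x, block {q0,q1,q2,q4} splits into {q0,q1,q2} and {q4}.
The partition is now stable with 4 blocks: {q0,q1,q2} | {q3,q7} | {q6} | {q4}.

4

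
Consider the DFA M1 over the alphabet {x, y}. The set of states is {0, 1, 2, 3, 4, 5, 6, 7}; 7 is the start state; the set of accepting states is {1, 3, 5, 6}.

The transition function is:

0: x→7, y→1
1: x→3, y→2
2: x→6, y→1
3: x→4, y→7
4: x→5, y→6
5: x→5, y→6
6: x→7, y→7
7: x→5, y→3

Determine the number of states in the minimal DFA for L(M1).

Reachable states from the start: {3,4,5,6,7}. Unreachable: {0,1,2} — drop them.
P0 = {3,5,6} | {4,7}.
On input x, block {3,5,6} splits into {3,6} and {5}.
Stable partition: {3,6} | {4,7} | {5} — 3 equivalence classes.

3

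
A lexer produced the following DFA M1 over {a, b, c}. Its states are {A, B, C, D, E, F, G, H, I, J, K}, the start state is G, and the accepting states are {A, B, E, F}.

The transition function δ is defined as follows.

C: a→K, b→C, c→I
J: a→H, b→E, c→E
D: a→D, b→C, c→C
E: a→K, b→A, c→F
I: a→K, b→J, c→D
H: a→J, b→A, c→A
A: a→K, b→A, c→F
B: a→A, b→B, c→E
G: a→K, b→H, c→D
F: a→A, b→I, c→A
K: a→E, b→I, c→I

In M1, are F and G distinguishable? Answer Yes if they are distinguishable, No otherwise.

States {B} cannot be reached from the start state, so discard them.
P0 = {A,E,F} | {C,D,G,H,I,J,K}.
On input a, block {A,E,F} splits into {A,E} and {F}.
Split {C,D,G,H,I,J,K} by δ(·,a) → {C,D,G,H,I,J} and {K}.
Refine {C,D,G,H,I,J} on symbol a: members go to different blocks, giving {C,G,I} and {D,H,J}.
On input b, block {C,G,I} splits into {G,I} and {C}.
On input b, block {D,H,J} splits into {H,J} and {D}.
Stable partition: {A,E} | {G,I} | {F} | {K} | {H,J} | {C} | {D} — 7 equivalence classes.
F and G end up in different blocks, so they are distinguishable. For instance, the string 'ε' is accepted from only F.

Yes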